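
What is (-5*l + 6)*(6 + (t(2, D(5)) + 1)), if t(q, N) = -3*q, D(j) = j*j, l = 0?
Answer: 6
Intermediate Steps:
D(j) = j²
(-5*l + 6)*(6 + (t(2, D(5)) + 1)) = (-5*0 + 6)*(6 + (-3*2 + 1)) = (0 + 6)*(6 + (-6 + 1)) = 6*(6 - 5) = 6*1 = 6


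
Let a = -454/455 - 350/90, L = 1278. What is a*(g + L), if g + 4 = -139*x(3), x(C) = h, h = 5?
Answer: -3862123/1365 ≈ -2829.4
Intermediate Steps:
x(C) = 5
g = -699 (g = -4 - 139*5 = -4 - 695 = -699)
a = -20011/4095 (a = -454*1/455 - 350*1/90 = -454/455 - 35/9 = -20011/4095 ≈ -4.8867)
a*(g + L) = -20011*(-699 + 1278)/4095 = -20011/4095*579 = -3862123/1365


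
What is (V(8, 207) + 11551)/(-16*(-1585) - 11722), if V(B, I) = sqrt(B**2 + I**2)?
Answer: 11551/13638 + sqrt(42913)/13638 ≈ 0.86216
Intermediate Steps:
(V(8, 207) + 11551)/(-16*(-1585) - 11722) = (sqrt(8**2 + 207**2) + 11551)/(-16*(-1585) - 11722) = (sqrt(64 + 42849) + 11551)/(25360 - 11722) = (sqrt(42913) + 11551)/13638 = (11551 + sqrt(42913))*(1/13638) = 11551/13638 + sqrt(42913)/13638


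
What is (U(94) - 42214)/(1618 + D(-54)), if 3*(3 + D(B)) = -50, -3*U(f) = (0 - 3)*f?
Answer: -25272/959 ≈ -26.352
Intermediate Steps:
U(f) = f (U(f) = -(0 - 3)*f/3 = -(-1)*f = f)
D(B) = -59/3 (D(B) = -3 + (1/3)*(-50) = -3 - 50/3 = -59/3)
(U(94) - 42214)/(1618 + D(-54)) = (94 - 42214)/(1618 - 59/3) = -42120/4795/3 = -42120*3/4795 = -25272/959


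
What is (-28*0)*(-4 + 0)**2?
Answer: 0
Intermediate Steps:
(-28*0)*(-4 + 0)**2 = 0*(-4)**2 = 0*16 = 0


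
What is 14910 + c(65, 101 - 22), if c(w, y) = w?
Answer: 14975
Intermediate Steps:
14910 + c(65, 101 - 22) = 14910 + 65 = 14975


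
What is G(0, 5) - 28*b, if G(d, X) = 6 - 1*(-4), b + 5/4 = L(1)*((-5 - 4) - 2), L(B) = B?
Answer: 353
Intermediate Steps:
b = -49/4 (b = -5/4 + 1*((-5 - 4) - 2) = -5/4 + 1*(-9 - 2) = -5/4 + 1*(-11) = -5/4 - 11 = -49/4 ≈ -12.250)
G(d, X) = 10 (G(d, X) = 6 + 4 = 10)
G(0, 5) - 28*b = 10 - 28*(-49/4) = 10 + 343 = 353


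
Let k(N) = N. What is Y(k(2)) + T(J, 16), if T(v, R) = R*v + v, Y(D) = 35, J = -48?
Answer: -781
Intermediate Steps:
T(v, R) = v + R*v
Y(k(2)) + T(J, 16) = 35 - 48*(1 + 16) = 35 - 48*17 = 35 - 816 = -781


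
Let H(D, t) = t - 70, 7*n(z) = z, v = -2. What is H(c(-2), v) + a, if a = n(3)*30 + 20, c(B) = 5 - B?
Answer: -274/7 ≈ -39.143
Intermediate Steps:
n(z) = z/7
H(D, t) = -70 + t
a = 230/7 (a = ((⅐)*3)*30 + 20 = (3/7)*30 + 20 = 90/7 + 20 = 230/7 ≈ 32.857)
H(c(-2), v) + a = (-70 - 2) + 230/7 = -72 + 230/7 = -274/7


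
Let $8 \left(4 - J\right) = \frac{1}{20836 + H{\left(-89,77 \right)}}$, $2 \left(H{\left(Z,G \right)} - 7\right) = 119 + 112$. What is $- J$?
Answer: $- \frac{670671}{167668} \approx -4.0$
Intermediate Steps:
$H{\left(Z,G \right)} = \frac{245}{2}$ ($H{\left(Z,G \right)} = 7 + \frac{119 + 112}{2} = 7 + \frac{1}{2} \cdot 231 = 7 + \frac{231}{2} = \frac{245}{2}$)
$J = \frac{670671}{167668}$ ($J = 4 - \frac{1}{8 \left(20836 + \frac{245}{2}\right)} = 4 - \frac{1}{8 \cdot \frac{41917}{2}} = 4 - \frac{1}{167668} = \frac{670671}{167668} \approx 4.0$)
$- J = \left(-1\right) \frac{670671}{167668} = - \frac{670671}{167668}$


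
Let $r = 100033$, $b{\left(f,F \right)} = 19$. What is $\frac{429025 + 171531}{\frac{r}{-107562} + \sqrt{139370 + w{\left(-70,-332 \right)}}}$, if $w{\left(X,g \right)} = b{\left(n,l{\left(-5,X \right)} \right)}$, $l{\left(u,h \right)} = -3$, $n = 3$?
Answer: $\frac{6461832148347576}{1612662715830227} + \frac{6948182995017264 \sqrt{139389}}{1612662715830227} \approx 1612.6$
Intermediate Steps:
$w{\left(X,g \right)} = 19$
$\frac{429025 + 171531}{\frac{r}{-107562} + \sqrt{139370 + w{\left(-70,-332 \right)}}} = \frac{429025 + 171531}{\frac{100033}{-107562} + \sqrt{139370 + 19}} = \frac{600556}{100033 \left(- \frac{1}{107562}\right) + \sqrt{139389}} = \frac{600556}{- \frac{100033}{107562} + \sqrt{139389}}$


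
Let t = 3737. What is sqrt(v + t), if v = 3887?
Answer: 2*sqrt(1906) ≈ 87.316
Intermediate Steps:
sqrt(v + t) = sqrt(3887 + 3737) = sqrt(7624) = 2*sqrt(1906)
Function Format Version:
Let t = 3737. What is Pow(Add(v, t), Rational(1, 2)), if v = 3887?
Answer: Mul(2, Pow(1906, Rational(1, 2))) ≈ 87.316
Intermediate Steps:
Pow(Add(v, t), Rational(1, 2)) = Pow(Add(3887, 3737), Rational(1, 2)) = Pow(7624, Rational(1, 2)) = Mul(2, Pow(1906, Rational(1, 2)))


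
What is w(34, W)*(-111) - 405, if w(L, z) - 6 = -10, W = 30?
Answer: 39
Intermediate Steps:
w(L, z) = -4 (w(L, z) = 6 - 10 = -4)
w(34, W)*(-111) - 405 = -4*(-111) - 405 = 444 - 405 = 39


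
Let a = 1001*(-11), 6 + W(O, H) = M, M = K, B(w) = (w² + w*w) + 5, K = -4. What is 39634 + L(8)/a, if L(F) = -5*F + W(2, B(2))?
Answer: 436410024/11011 ≈ 39634.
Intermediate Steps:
B(w) = 5 + 2*w² (B(w) = (w² + w²) + 5 = 2*w² + 5 = 5 + 2*w²)
M = -4
W(O, H) = -10 (W(O, H) = -6 - 4 = -10)
a = -11011
L(F) = -10 - 5*F (L(F) = -5*F - 10 = -10 - 5*F)
39634 + L(8)/a = 39634 + (-10 - 5*8)/(-11011) = 39634 + (-10 - 40)*(-1/11011) = 39634 - 50*(-1/11011) = 39634 + 50/11011 = 436410024/11011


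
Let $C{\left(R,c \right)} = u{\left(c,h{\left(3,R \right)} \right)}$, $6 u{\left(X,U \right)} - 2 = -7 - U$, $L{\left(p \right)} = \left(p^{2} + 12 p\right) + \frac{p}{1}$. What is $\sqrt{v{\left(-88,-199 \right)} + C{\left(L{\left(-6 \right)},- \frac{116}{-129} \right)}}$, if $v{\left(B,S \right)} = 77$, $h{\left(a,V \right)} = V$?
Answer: $\frac{\sqrt{2994}}{6} \approx 9.1196$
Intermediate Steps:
$L{\left(p \right)} = p^{2} + 13 p$ ($L{\left(p \right)} = \left(p^{2} + 12 p\right) + p 1 = \left(p^{2} + 12 p\right) + p = p^{2} + 13 p$)
$u{\left(X,U \right)} = - \frac{5}{6} - \frac{U}{6}$ ($u{\left(X,U \right)} = \frac{1}{3} + \frac{-7 - U}{6} = \frac{1}{3} - \left(\frac{7}{6} + \frac{U}{6}\right) = - \frac{5}{6} - \frac{U}{6}$)
$C{\left(R,c \right)} = - \frac{5}{6} - \frac{R}{6}$
$\sqrt{v{\left(-88,-199 \right)} + C{\left(L{\left(-6 \right)},- \frac{116}{-129} \right)}} = \sqrt{77 - \left(\frac{5}{6} + \frac{\left(-6\right) \left(13 - 6\right)}{6}\right)} = \sqrt{77 - \left(\frac{5}{6} + \frac{\left(-6\right) 7}{6}\right)} = \sqrt{77 - - \frac{37}{6}} = \sqrt{77 + \left(- \frac{5}{6} + 7\right)} = \sqrt{77 + \frac{37}{6}} = \sqrt{\frac{499}{6}} = \frac{\sqrt{2994}}{6}$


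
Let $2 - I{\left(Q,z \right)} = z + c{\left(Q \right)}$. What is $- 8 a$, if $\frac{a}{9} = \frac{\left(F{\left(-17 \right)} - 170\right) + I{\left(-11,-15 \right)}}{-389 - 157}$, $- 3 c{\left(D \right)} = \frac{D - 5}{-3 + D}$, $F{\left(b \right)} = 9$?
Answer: $- \frac{928}{49} \approx -18.939$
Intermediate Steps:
$c{\left(D \right)} = - \frac{-5 + D}{3 \left(-3 + D\right)}$ ($c{\left(D \right)} = - \frac{\left(D - 5\right) \frac{1}{-3 + D}}{3} = - \frac{\left(-5 + D\right) \frac{1}{-3 + D}}{3} = - \frac{\frac{1}{-3 + D} \left(-5 + D\right)}{3} = - \frac{-5 + D}{3 \left(-3 + D\right)}$)
$I{\left(Q,z \right)} = 2 - z - \frac{5 - Q}{3 \left(-3 + Q\right)}$ ($I{\left(Q,z \right)} = 2 - \left(z + \frac{5 - Q}{3 \left(-3 + Q\right)}\right) = 2 - z - \frac{5 - Q}{3 \left(-3 + Q\right)}$)
$a = \frac{116}{49}$ ($a = 9 \frac{\left(9 - 170\right) + \frac{-5 - 11 + 3 \left(-3 - 11\right) \left(2 - -15\right)}{3 \left(-3 - 11\right)}}{-389 - 157} = 9 \frac{\left(9 - 170\right) + \frac{-5 - 11 + 3 \left(-14\right) \left(2 + 15\right)}{3 \left(-14\right)}}{-546} = 9 \left(-161 + \frac{1}{3} \left(- \frac{1}{14}\right) \left(-5 - 11 + 3 \left(-14\right) 17\right)\right) \left(- \frac{1}{546}\right) = 9 \left(-161 + \frac{1}{3} \left(- \frac{1}{14}\right) \left(-5 - 11 - 714\right)\right) \left(- \frac{1}{546}\right) = 9 \left(-161 + \frac{1}{3} \left(- \frac{1}{14}\right) \left(-730\right)\right) \left(- \frac{1}{546}\right) = 9 \left(-161 + \frac{365}{21}\right) \left(- \frac{1}{546}\right) = 9 \left(\left(- \frac{3016}{21}\right) \left(- \frac{1}{546}\right)\right) = 9 \cdot \frac{116}{441} = \frac{116}{49} \approx 2.3673$)
$- 8 a = \left(-8\right) \frac{116}{49} = - \frac{928}{49}$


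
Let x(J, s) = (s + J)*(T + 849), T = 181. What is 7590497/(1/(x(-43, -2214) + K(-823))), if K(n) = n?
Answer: -17651951259901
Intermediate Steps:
x(J, s) = 1030*J + 1030*s (x(J, s) = (s + J)*(181 + 849) = (J + s)*1030 = 1030*J + 1030*s)
7590497/(1/(x(-43, -2214) + K(-823))) = 7590497/(1/((1030*(-43) + 1030*(-2214)) - 823)) = 7590497/(1/((-44290 - 2280420) - 823)) = 7590497/(1/(-2324710 - 823)) = 7590497/(1/(-2325533)) = 7590497/(-1/2325533) = 7590497*(-2325533) = -17651951259901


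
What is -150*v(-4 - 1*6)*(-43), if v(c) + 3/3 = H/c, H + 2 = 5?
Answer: -8385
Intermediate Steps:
H = 3 (H = -2 + 5 = 3)
v(c) = -1 + 3/c
-150*v(-4 - 1*6)*(-43) = -150*(3 - (-4 - 1*6))/(-4 - 1*6)*(-43) = -150*(3 - (-4 - 6))/(-4 - 6)*(-43) = -150*(3 - 1*(-10))/(-10)*(-43) = -(-15)*(3 + 10)*(-43) = -(-15)*13*(-43) = -150*(-13/10)*(-43) = 195*(-43) = -8385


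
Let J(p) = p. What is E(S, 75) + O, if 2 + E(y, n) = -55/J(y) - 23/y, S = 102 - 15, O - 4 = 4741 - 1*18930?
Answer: -411449/29 ≈ -14188.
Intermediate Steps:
O = -14185 (O = 4 + (4741 - 1*18930) = 4 + (4741 - 18930) = 4 - 14189 = -14185)
S = 87
E(y, n) = -2 - 78/y (E(y, n) = -2 + (-55/y - 23/y) = -2 - 78/y)
E(S, 75) + O = (-2 - 78/87) - 14185 = (-2 - 78*1/87) - 14185 = (-2 - 26/29) - 14185 = -84/29 - 14185 = -411449/29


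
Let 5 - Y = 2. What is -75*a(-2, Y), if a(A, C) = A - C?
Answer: 375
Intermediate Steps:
Y = 3 (Y = 5 - 1*2 = 5 - 2 = 3)
-75*a(-2, Y) = -75*(-2 - 1*3) = -75*(-2 - 3) = -75*(-5) = 375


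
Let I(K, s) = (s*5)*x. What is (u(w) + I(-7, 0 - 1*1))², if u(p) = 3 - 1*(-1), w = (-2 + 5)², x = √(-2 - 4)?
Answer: (4 - 5*I*√6)² ≈ -134.0 - 97.98*I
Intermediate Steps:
x = I*√6 (x = √(-6) = I*√6 ≈ 2.4495*I)
I(K, s) = 5*I*s*√6 (I(K, s) = (s*5)*(I*√6) = (5*s)*(I*√6) = 5*I*s*√6)
w = 9 (w = 3² = 9)
u(p) = 4 (u(p) = 3 + 1 = 4)
(u(w) + I(-7, 0 - 1*1))² = (4 + 5*I*(0 - 1*1)*√6)² = (4 + 5*I*(0 - 1)*√6)² = (4 + 5*I*(-1)*√6)² = (4 - 5*I*√6)²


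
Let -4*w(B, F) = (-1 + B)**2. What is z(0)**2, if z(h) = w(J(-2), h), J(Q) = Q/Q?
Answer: 0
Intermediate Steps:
J(Q) = 1
w(B, F) = -(-1 + B)**2/4
z(h) = 0 (z(h) = -(-1 + 1)**2/4 = -1/4*0**2 = -1/4*0 = 0)
z(0)**2 = 0**2 = 0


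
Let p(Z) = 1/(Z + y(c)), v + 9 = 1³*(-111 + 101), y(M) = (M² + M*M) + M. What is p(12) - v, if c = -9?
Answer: 3136/165 ≈ 19.006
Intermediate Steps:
y(M) = M + 2*M² (y(M) = (M² + M²) + M = 2*M² + M = M + 2*M²)
v = -19 (v = -9 + 1³*(-111 + 101) = -9 + 1*(-10) = -9 - 10 = -19)
p(Z) = 1/(153 + Z) (p(Z) = 1/(Z - 9*(1 + 2*(-9))) = 1/(Z - 9*(1 - 18)) = 1/(Z - 9*(-17)) = 1/(Z + 153) = 1/(153 + Z))
p(12) - v = 1/(153 + 12) - 1*(-19) = 1/165 + 19 = 3136/165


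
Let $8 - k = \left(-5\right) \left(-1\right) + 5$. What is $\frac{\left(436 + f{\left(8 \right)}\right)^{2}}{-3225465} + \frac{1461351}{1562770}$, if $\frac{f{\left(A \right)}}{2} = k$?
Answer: $\frac{98264135883}{112014665290} \approx 0.87724$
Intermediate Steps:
$k = -2$ ($k = 8 - \left(\left(-5\right) \left(-1\right) + 5\right) = 8 - \left(5 + 5\right) = 8 - 10 = -2$)
$f{\left(A \right)} = -4$ ($f{\left(A \right)} = 2 \left(-2\right) = -4$)
$\frac{\left(436 + f{\left(8 \right)}\right)^{2}}{-3225465} + \frac{1461351}{1562770} = \frac{\left(436 - 4\right)^{2}}{-3225465} + \frac{1461351}{1562770} = 432^{2} \left(- \frac{1}{3225465}\right) + 1461351 \cdot \frac{1}{1562770} = 186624 \left(- \frac{1}{3225465}\right) + \frac{1461351}{1562770} = - \frac{20736}{358385} + \frac{1461351}{1562770} = \frac{98264135883}{112014665290}$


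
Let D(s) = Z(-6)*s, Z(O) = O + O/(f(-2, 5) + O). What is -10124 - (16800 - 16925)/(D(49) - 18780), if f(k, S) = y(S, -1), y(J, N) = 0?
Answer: -7704369/761 ≈ -10124.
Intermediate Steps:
f(k, S) = 0
Z(O) = 1 + O (Z(O) = O + O/(0 + O) = O + O/O = O + 1 = 1 + O)
D(s) = -5*s (D(s) = (1 - 6)*s = -5*s)
-10124 - (16800 - 16925)/(D(49) - 18780) = -10124 - (16800 - 16925)/(-5*49 - 18780) = -10124 - (-125)/(-245 - 18780) = -10124 - (-125)/(-19025) = -10124 - (-125)*(-1)/19025 = -10124 - 1*5/761 = -10124 - 5/761 = -7704369/761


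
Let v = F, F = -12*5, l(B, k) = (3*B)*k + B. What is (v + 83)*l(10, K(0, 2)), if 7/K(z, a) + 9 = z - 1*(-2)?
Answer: -460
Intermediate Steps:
K(z, a) = 7/(-7 + z) (K(z, a) = 7/(-9 + (z - 1*(-2))) = 7/(-9 + (z + 2)) = 7/(-9 + (2 + z)) = 7/(-7 + z))
l(B, k) = B + 3*B*k (l(B, k) = 3*B*k + B = B + 3*B*k)
F = -60 (F = -1*60 = -60)
v = -60
(v + 83)*l(10, K(0, 2)) = (-60 + 83)*(10*(1 + 3*(7/(-7 + 0)))) = 23*(10*(1 + 3*(7/(-7)))) = 23*(10*(1 + 3*(7*(-⅐)))) = 23*(10*(1 + 3*(-1))) = 23*(10*(1 - 3)) = 23*(10*(-2)) = 23*(-20) = -460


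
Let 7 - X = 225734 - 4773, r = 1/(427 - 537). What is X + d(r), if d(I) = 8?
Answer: -220946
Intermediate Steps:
r = -1/110 (r = 1/(-110) = -1/110 ≈ -0.0090909)
X = -220954 (X = 7 - (225734 - 4773) = 7 - 1*220961 = 7 - 220961 = -220954)
X + d(r) = -220954 + 8 = -220946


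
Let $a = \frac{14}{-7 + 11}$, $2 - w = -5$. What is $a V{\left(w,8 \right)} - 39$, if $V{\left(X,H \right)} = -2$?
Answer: $-46$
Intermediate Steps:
$w = 7$ ($w = 2 - -5 = 2 + 5 = 7$)
$a = \frac{7}{2}$ ($a = \frac{14}{4} = 14 \cdot \frac{1}{4} = \frac{7}{2} \approx 3.5$)
$a V{\left(w,8 \right)} - 39 = \frac{7}{2} \left(-2\right) - 39 = -7 - 39 = -46$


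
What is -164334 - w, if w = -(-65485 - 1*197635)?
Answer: -427454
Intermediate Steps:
w = 263120 (w = -(-65485 - 197635) = -1*(-263120) = 263120)
-164334 - w = -164334 - 1*263120 = -164334 - 263120 = -427454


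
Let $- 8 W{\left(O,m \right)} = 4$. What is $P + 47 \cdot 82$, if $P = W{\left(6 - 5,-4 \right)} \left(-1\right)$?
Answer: $\frac{7709}{2} \approx 3854.5$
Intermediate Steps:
$W{\left(O,m \right)} = - \frac{1}{2}$ ($W{\left(O,m \right)} = \left(- \frac{1}{8}\right) 4 = - \frac{1}{2}$)
$P = \frac{1}{2}$ ($P = \left(- \frac{1}{2}\right) \left(-1\right) = \frac{1}{2} \approx 0.5$)
$P + 47 \cdot 82 = \frac{1}{2} + 47 \cdot 82 = \frac{1}{2} + 3854 = \frac{7709}{2}$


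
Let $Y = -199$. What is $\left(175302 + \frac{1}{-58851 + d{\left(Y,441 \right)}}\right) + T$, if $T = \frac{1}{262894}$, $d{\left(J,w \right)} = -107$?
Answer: $\frac{679282297410142}{3874926113} \approx 1.753 \cdot 10^{5}$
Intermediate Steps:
$T = \frac{1}{262894} \approx 3.8038 \cdot 10^{-6}$
$\left(175302 + \frac{1}{-58851 + d{\left(Y,441 \right)}}\right) + T = \left(175302 + \frac{1}{-58851 - 107}\right) + \frac{1}{262894} = \left(175302 + \frac{1}{-58958}\right) + \frac{1}{262894} = \left(175302 - \frac{1}{58958}\right) + \frac{1}{262894} = \frac{10335455315}{58958} + \frac{1}{262894} = \frac{679282297410142}{3874926113}$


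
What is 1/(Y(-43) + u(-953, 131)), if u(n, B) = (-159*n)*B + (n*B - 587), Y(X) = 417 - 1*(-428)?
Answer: 1/19725452 ≈ 5.0696e-8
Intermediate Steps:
Y(X) = 845 (Y(X) = 417 + 428 = 845)
u(n, B) = -587 - 158*B*n (u(n, B) = -159*B*n + (B*n - 587) = -159*B*n + (-587 + B*n) = -587 - 158*B*n)
1/(Y(-43) + u(-953, 131)) = 1/(845 + (-587 - 158*131*(-953))) = 1/(845 + (-587 + 19725194)) = 1/(845 + 19724607) = 1/19725452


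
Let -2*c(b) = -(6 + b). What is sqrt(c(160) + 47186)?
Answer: sqrt(47269) ≈ 217.41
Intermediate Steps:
c(b) = 3 + b/2 (c(b) = -(-1)*(6 + b)/2 = -(-6 - b)/2 = 3 + b/2)
sqrt(c(160) + 47186) = sqrt((3 + (1/2)*160) + 47186) = sqrt((3 + 80) + 47186) = sqrt(83 + 47186) = sqrt(47269)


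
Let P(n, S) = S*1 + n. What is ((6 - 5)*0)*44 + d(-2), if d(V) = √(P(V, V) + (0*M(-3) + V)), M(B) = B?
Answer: I*√6 ≈ 2.4495*I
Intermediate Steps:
P(n, S) = S + n
d(V) = √3*√V (d(V) = √((V + V) + (0*(-3) + V)) = √(2*V + (0 + V)) = √(2*V + V) = √(3*V) = √3*√V)
((6 - 5)*0)*44 + d(-2) = ((6 - 5)*0)*44 + √3*√(-2) = (1*0)*44 + √3*(I*√2) = 0*44 + I*√6 = 0 + I*√6 = I*√6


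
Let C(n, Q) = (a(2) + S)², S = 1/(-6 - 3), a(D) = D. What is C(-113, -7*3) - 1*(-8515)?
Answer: 690004/81 ≈ 8518.6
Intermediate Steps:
S = -⅑ (S = 1/(-9) = -⅑ ≈ -0.11111)
C(n, Q) = 289/81 (C(n, Q) = (2 - ⅑)² = (17/9)² = 289/81)
C(-113, -7*3) - 1*(-8515) = 289/81 - 1*(-8515) = 289/81 + 8515 = 690004/81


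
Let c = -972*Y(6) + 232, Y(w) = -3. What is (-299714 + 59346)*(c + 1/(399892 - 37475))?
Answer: -274233139127856/362417 ≈ -7.5668e+8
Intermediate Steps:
c = 3148 (c = -972*(-3) + 232 = -54*(-54) + 232 = 2916 + 232 = 3148)
(-299714 + 59346)*(c + 1/(399892 - 37475)) = (-299714 + 59346)*(3148 + 1/(399892 - 37475)) = -240368*(3148 + 1/362417) = -240368*1140888717/362417 = -274233139127856/362417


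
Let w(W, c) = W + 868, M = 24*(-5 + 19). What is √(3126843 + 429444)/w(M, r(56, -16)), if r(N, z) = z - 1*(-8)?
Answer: 3*√395143/1204 ≈ 1.5663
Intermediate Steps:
M = 336 (M = 24*14 = 336)
r(N, z) = 8 + z (r(N, z) = z + 8 = 8 + z)
w(W, c) = 868 + W
√(3126843 + 429444)/w(M, r(56, -16)) = √(3126843 + 429444)/(868 + 336) = √3556287/1204 = (3*√395143)*(1/1204) = 3*√395143/1204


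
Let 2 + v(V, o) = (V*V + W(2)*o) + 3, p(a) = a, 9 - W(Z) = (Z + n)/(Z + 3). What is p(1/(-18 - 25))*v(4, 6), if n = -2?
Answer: -71/43 ≈ -1.6512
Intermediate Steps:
W(Z) = 9 - (-2 + Z)/(3 + Z) (W(Z) = 9 - (Z - 2)/(Z + 3) = 9 - (-2 + Z)/(3 + Z))
v(V, o) = 1 + V² + 9*o (v(V, o) = -2 + ((V*V + ((29 + 8*2)/(3 + 2))*o) + 3) = -2 + ((V² + ((29 + 16)/5)*o) + 3) = -2 + ((V² + ((⅕)*45)*o) + 3) = -2 + ((V² + 9*o) + 3) = -2 + (3 + V² + 9*o) = 1 + V² + 9*o)
p(1/(-18 - 25))*v(4, 6) = (1 + 4² + 9*6)/(-18 - 25) = (1 + 16 + 54)/(-43) = -1/43*71 = -71/43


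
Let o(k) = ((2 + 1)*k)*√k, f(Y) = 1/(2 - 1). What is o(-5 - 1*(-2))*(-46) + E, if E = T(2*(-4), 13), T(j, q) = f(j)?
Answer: 1 + 414*I*√3 ≈ 1.0 + 717.07*I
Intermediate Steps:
f(Y) = 1 (f(Y) = 1/1 = 1)
o(k) = 3*k^(3/2) (o(k) = (3*k)*√k = 3*k^(3/2))
T(j, q) = 1
E = 1
o(-5 - 1*(-2))*(-46) + E = (3*(-5 - 1*(-2))^(3/2))*(-46) + 1 = (3*(-5 + 2)^(3/2))*(-46) + 1 = (3*(-3)^(3/2))*(-46) + 1 = (3*(-3*I*√3))*(-46) + 1 = -9*I*√3*(-46) + 1 = 414*I*√3 + 1 = 1 + 414*I*√3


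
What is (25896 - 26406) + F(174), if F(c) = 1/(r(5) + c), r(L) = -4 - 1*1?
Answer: -86189/169 ≈ -509.99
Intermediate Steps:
r(L) = -5 (r(L) = -4 - 1 = -5)
F(c) = 1/(-5 + c)
(25896 - 26406) + F(174) = (25896 - 26406) + 1/(-5 + 174) = -510 + 1/169 = -86189/169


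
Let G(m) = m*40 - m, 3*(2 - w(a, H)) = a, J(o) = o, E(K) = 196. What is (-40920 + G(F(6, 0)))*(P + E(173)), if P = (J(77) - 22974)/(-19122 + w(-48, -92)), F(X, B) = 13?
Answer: -50749042351/6368 ≈ -7.9694e+6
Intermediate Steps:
w(a, H) = 2 - a/3
P = 22897/19104 (P = (77 - 22974)/(-19122 + (2 - ⅓*(-48))) = -22897/(-19122 + (2 + 16)) = -22897/(-19122 + 18) = -22897/(-19104) = -22897*(-1/19104) = 22897/19104 ≈ 1.1985)
G(m) = 39*m (G(m) = 40*m - m = 39*m)
(-40920 + G(F(6, 0)))*(P + E(173)) = (-40920 + 39*13)*(22897/19104 + 196) = (-40920 + 507)*(3767281/19104) = -40413*3767281/19104 = -50749042351/6368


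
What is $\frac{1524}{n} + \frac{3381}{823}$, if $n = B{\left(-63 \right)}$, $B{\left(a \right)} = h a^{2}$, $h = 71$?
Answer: $\frac{318005557}{77306859} \approx 4.1135$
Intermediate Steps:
$B{\left(a \right)} = 71 a^{2}$
$n = 281799$ ($n = 71 \left(-63\right)^{2} = 71 \cdot 3969 = 281799$)
$\frac{1524}{n} + \frac{3381}{823} = \frac{1524}{281799} + \frac{3381}{823} = 1524 \cdot \frac{1}{281799} + 3381 \cdot \frac{1}{823} = \frac{508}{93933} + \frac{3381}{823} = \frac{318005557}{77306859}$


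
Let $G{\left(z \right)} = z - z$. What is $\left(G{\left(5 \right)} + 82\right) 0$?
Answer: $0$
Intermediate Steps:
$G{\left(z \right)} = 0$
$\left(G{\left(5 \right)} + 82\right) 0 = \left(0 + 82\right) 0 = 82 \cdot 0 = 0$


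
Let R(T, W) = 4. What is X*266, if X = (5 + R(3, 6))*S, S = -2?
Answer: -4788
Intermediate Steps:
X = -18 (X = (5 + 4)*(-2) = 9*(-2) = -18)
X*266 = -18*266 = -4788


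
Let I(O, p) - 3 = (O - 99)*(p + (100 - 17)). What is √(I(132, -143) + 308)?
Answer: I*√1669 ≈ 40.853*I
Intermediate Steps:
I(O, p) = 3 + (-99 + O)*(83 + p) (I(O, p) = 3 + (O - 99)*(p + (100 - 17)) = 3 + (-99 + O)*(p + 83) = 3 + (-99 + O)*(83 + p))
√(I(132, -143) + 308) = √((-8214 - 99*(-143) + 83*132 + 132*(-143)) + 308) = √((-8214 + 14157 + 10956 - 18876) + 308) = √(-1977 + 308) = √(-1669) = I*√1669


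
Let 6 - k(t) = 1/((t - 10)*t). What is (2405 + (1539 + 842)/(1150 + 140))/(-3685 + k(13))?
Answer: -40362803/61697260 ≈ -0.65421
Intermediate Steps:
k(t) = 6 - 1/(t*(-10 + t)) (k(t) = 6 - 1/((t - 10)*t) = 6 - 1/((-10 + t)*t) = 6 - 1/(t*(-10 + t)))
(2405 + (1539 + 842)/(1150 + 140))/(-3685 + k(13)) = (2405 + (1539 + 842)/(1150 + 140))/(-3685 + (-1 - 60*13 + 6*13²)/(13*(-10 + 13))) = (2405 + 2381/1290)/(-3685 + (1/13)*(-1 - 780 + 6*169)/3) = (2405 + 2381*(1/1290))/(-3685 + (1/13)*(⅓)*(-1 - 780 + 1014)) = (2405 + 2381/1290)/(-3685 + (1/13)*(⅓)*233) = 3104831/(1290*(-3685 + 233/39)) = 3104831/(1290*(-143482/39)) = (3104831/1290)*(-39/143482) = -40362803/61697260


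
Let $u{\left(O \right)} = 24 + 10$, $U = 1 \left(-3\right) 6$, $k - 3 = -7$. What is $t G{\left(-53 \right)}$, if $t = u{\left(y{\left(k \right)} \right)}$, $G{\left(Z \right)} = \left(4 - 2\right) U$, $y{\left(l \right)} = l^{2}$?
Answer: $-1224$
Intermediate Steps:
$k = -4$ ($k = 3 - 7 = -4$)
$U = -18$ ($U = \left(-3\right) 6 = -18$)
$u{\left(O \right)} = 34$
$G{\left(Z \right)} = -36$ ($G{\left(Z \right)} = \left(4 - 2\right) \left(-18\right) = 2 \left(-18\right) = -36$)
$t = 34$
$t G{\left(-53 \right)} = 34 \left(-36\right) = -1224$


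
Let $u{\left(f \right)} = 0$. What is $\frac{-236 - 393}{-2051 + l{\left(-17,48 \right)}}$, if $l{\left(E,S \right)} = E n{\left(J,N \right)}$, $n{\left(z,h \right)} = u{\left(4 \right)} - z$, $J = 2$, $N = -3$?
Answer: $\frac{629}{2017} \approx 0.31185$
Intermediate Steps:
$n{\left(z,h \right)} = - z$ ($n{\left(z,h \right)} = 0 - z = - z$)
$l{\left(E,S \right)} = - 2 E$ ($l{\left(E,S \right)} = E \left(\left(-1\right) 2\right) = E \left(-2\right) = - 2 E$)
$\frac{-236 - 393}{-2051 + l{\left(-17,48 \right)}} = \frac{-236 - 393}{-2051 - -34} = - \frac{629}{-2051 + 34} = - \frac{629}{-2017} = \left(-629\right) \left(- \frac{1}{2017}\right) = \frac{629}{2017}$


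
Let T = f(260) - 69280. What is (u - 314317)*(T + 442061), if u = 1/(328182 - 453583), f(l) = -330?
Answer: -14680404261315218/125401 ≈ -1.1707e+11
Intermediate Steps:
T = -69610 (T = -330 - 69280 = -69610)
u = -1/125401 (u = 1/(-125401) = -1/125401 ≈ -7.9744e-6)
(u - 314317)*(T + 442061) = (-1/125401 - 314317)*(-69610 + 442061) = -39415666118/125401*372451 = -14680404261315218/125401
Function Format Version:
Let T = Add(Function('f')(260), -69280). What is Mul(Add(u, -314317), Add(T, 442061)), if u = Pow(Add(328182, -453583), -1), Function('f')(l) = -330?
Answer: Rational(-14680404261315218, 125401) ≈ -1.1707e+11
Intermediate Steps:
T = -69610 (T = Add(-330, -69280) = -69610)
u = Rational(-1, 125401) (u = Pow(-125401, -1) = Rational(-1, 125401) ≈ -7.9744e-6)
Mul(Add(u, -314317), Add(T, 442061)) = Mul(Add(Rational(-1, 125401), -314317), Add(-69610, 442061)) = Mul(Rational(-39415666118, 125401), 372451) = Rational(-14680404261315218, 125401)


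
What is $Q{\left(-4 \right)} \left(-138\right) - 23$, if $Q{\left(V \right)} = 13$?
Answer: $-1817$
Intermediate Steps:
$Q{\left(-4 \right)} \left(-138\right) - 23 = 13 \left(-138\right) - 23 = -1794 - 23 = -1817$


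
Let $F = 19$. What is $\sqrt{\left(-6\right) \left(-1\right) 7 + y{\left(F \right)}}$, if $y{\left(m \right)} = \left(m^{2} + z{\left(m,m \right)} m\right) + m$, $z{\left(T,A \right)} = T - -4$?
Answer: $\sqrt{859} \approx 29.309$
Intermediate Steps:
$z{\left(T,A \right)} = 4 + T$ ($z{\left(T,A \right)} = T + 4 = 4 + T$)
$y{\left(m \right)} = m + m^{2} + m \left(4 + m\right)$ ($y{\left(m \right)} = \left(m^{2} + \left(4 + m\right) m\right) + m = \left(m^{2} + m \left(4 + m\right)\right) + m = m + m^{2} + m \left(4 + m\right)$)
$\sqrt{\left(-6\right) \left(-1\right) 7 + y{\left(F \right)}} = \sqrt{\left(-6\right) \left(-1\right) 7 + 19 \left(5 + 2 \cdot 19\right)} = \sqrt{6 \cdot 7 + 19 \left(5 + 38\right)} = \sqrt{42 + 19 \cdot 43} = \sqrt{42 + 817} = \sqrt{859}$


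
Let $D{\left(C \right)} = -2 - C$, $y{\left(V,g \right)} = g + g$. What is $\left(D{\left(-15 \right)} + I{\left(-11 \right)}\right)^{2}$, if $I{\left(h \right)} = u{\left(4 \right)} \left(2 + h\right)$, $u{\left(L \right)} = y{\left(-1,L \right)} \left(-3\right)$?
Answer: $52441$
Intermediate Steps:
$y{\left(V,g \right)} = 2 g$
$u{\left(L \right)} = - 6 L$ ($u{\left(L \right)} = 2 L \left(-3\right) = - 6 L$)
$I{\left(h \right)} = -48 - 24 h$ ($I{\left(h \right)} = \left(-6\right) 4 \left(2 + h\right) = - 24 \left(2 + h\right) = -48 - 24 h$)
$\left(D{\left(-15 \right)} + I{\left(-11 \right)}\right)^{2} = \left(\left(-2 - -15\right) - -216\right)^{2} = \left(\left(-2 + 15\right) + \left(-48 + 264\right)\right)^{2} = \left(13 + 216\right)^{2} = 229^{2} = 52441$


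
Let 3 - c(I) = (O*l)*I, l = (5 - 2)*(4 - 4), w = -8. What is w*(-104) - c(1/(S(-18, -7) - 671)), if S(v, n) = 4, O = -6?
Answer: 829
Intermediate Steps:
l = 0 (l = 3*0 = 0)
c(I) = 3 (c(I) = 3 - (-6*0)*I = 3 - 0*I = 3 - 1*0 = 3 + 0 = 3)
w*(-104) - c(1/(S(-18, -7) - 671)) = -8*(-104) - 1*3 = 832 - 3 = 829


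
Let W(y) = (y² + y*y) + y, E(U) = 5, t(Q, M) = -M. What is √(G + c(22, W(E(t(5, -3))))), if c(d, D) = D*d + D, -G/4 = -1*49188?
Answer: √198017 ≈ 444.99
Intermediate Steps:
G = 196752 (G = -(-4)*49188 = -4*(-49188) = 196752)
W(y) = y + 2*y² (W(y) = (y² + y²) + y = 2*y² + y = y + 2*y²)
c(d, D) = D + D*d
√(G + c(22, W(E(t(5, -3))))) = √(196752 + (5*(1 + 2*5))*(1 + 22)) = √(196752 + (5*(1 + 10))*23) = √(196752 + (5*11)*23) = √(196752 + 55*23) = √(196752 + 1265) = √198017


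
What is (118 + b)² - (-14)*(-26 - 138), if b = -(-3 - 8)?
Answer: 14345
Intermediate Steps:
b = 11 (b = -1*(-11) = 11)
(118 + b)² - (-14)*(-26 - 138) = (118 + 11)² - (-14)*(-26 - 138) = 129² - (-14)*(-164) = 16641 - 1*2296 = 16641 - 2296 = 14345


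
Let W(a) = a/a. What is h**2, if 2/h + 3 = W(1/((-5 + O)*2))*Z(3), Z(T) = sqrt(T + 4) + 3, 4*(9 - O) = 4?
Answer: 4/7 ≈ 0.57143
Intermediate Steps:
O = 8 (O = 9 - 1/4*4 = 9 - 1 = 8)
Z(T) = 3 + sqrt(4 + T) (Z(T) = sqrt(4 + T) + 3 = 3 + sqrt(4 + T))
W(a) = 1
h = 2*sqrt(7)/7 (h = 2/(-3 + 1*(3 + sqrt(4 + 3))) = 2/(-3 + 1*(3 + sqrt(7))) = 2/(-3 + (3 + sqrt(7))) = 2/(sqrt(7)) = 2*(sqrt(7)/7) = 2*sqrt(7)/7 ≈ 0.75593)
h**2 = (2*sqrt(7)/7)**2 = 4/7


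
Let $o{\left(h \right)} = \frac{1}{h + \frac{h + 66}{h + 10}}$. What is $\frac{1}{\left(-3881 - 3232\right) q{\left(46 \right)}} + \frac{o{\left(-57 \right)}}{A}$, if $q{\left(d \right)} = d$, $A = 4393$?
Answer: $- \frac{197005}{27997678464} \approx -7.0365 \cdot 10^{-6}$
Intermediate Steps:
$o{\left(h \right)} = \frac{1}{h + \frac{66 + h}{10 + h}}$
$\frac{1}{\left(-3881 - 3232\right) q{\left(46 \right)}} + \frac{o{\left(-57 \right)}}{A} = \frac{1}{\left(-3881 - 3232\right) 46} + \frac{\frac{1}{66 + \left(-57\right)^{2} + 11 \left(-57\right)} \left(10 - 57\right)}{4393} = \frac{1}{-7113} \cdot \frac{1}{46} + \frac{1}{66 + 3249 - 627} \left(-47\right) \frac{1}{4393} = \left(- \frac{1}{7113}\right) \frac{1}{46} + \frac{1}{2688} \left(-47\right) \frac{1}{4393} = - \frac{1}{327198} + \frac{1}{2688} \left(-47\right) \frac{1}{4393} = - \frac{1}{327198} - \frac{47}{11808384} = - \frac{197005}{27997678464}$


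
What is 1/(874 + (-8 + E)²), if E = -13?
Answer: 1/1315 ≈ 0.00076046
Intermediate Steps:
1/(874 + (-8 + E)²) = 1/(874 + (-8 - 13)²) = 1/(874 + (-21)²) = 1/(874 + 441) = 1/1315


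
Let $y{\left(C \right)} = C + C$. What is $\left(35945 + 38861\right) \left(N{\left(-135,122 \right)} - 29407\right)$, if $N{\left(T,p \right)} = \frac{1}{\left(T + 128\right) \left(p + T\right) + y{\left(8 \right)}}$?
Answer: $- \frac{235380669688}{107} \approx -2.1998 \cdot 10^{9}$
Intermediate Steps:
$y{\left(C \right)} = 2 C$
$N{\left(T,p \right)} = \frac{1}{16 + \left(128 + T\right) \left(T + p\right)}$ ($N{\left(T,p \right)} = \frac{1}{\left(T + 128\right) \left(p + T\right) + 2 \cdot 8} = \frac{1}{\left(128 + T\right) \left(T + p\right) + 16} = \frac{1}{16 + \left(128 + T\right) \left(T + p\right)}$)
$\left(35945 + 38861\right) \left(N{\left(-135,122 \right)} - 29407\right) = \left(35945 + 38861\right) \left(\frac{1}{16 + \left(-135\right)^{2} + 128 \left(-135\right) + 128 \cdot 122 - 16470} - 29407\right) = 74806 \left(\frac{1}{16 + 18225 - 17280 + 15616 - 16470} - 29407\right) = 74806 \left(\frac{1}{107} - 29407\right) = 74806 \left(- \frac{3146548}{107}\right) = - \frac{235380669688}{107}$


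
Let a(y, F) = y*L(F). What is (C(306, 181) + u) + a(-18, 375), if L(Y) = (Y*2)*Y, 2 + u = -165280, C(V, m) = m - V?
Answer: -5227907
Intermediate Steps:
u = -165282 (u = -2 - 165280 = -165282)
L(Y) = 2*Y² (L(Y) = (2*Y)*Y = 2*Y²)
a(y, F) = 2*y*F² (a(y, F) = y*(2*F²) = 2*y*F²)
(C(306, 181) + u) + a(-18, 375) = ((181 - 1*306) - 165282) + 2*(-18)*375² = ((181 - 306) - 165282) + 2*(-18)*140625 = (-125 - 165282) - 5062500 = -165407 - 5062500 = -5227907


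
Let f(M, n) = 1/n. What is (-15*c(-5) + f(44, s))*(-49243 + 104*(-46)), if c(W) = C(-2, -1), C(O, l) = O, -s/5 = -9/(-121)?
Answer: -7377687/5 ≈ -1.4755e+6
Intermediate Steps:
s = -45/121 (s = -(-45)/(-121) = -(-45)*(-1)/121 = -5*9/121 = -45/121 ≈ -0.37190)
c(W) = -2
(-15*c(-5) + f(44, s))*(-49243 + 104*(-46)) = (-15*(-2) + 1/(-45/121))*(-49243 + 104*(-46)) = (30 - 121/45)*(-49243 - 4784) = (1229/45)*(-54027) = -7377687/5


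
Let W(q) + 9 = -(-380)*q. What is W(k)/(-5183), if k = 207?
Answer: -78651/5183 ≈ -15.175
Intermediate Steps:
W(q) = -9 + 380*q (W(q) = -9 - (-380)*q = -9 + 380*q)
W(k)/(-5183) = (-9 + 380*207)/(-5183) = (-9 + 78660)*(-1/5183) = 78651*(-1/5183) = -78651/5183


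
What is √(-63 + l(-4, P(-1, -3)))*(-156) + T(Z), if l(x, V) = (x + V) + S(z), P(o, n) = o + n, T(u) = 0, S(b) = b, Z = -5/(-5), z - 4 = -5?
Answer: -936*I*√2 ≈ -1323.7*I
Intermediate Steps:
z = -1 (z = 4 - 5 = -1)
Z = 1 (Z = -5*(-⅕) = 1)
P(o, n) = n + o
l(x, V) = -1 + V + x (l(x, V) = (x + V) - 1 = (V + x) - 1 = -1 + V + x)
√(-63 + l(-4, P(-1, -3)))*(-156) + T(Z) = √(-63 + (-1 + (-3 - 1) - 4))*(-156) + 0 = √(-63 + (-1 - 4 - 4))*(-156) + 0 = √(-63 - 9)*(-156) + 0 = √(-72)*(-156) + 0 = (6*I*√2)*(-156) + 0 = -936*I*√2 + 0 = -936*I*√2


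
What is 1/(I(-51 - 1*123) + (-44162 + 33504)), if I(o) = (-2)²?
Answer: -1/10654 ≈ -9.3861e-5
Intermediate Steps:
I(o) = 4
1/(I(-51 - 1*123) + (-44162 + 33504)) = 1/(4 + (-44162 + 33504)) = 1/(4 - 10658) = 1/(-10654) = -1/10654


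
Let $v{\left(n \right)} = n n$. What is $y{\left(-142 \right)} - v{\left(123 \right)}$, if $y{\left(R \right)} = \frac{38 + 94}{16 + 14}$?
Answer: $- \frac{75623}{5} \approx -15125.0$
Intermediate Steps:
$v{\left(n \right)} = n^{2}$
$y{\left(R \right)} = \frac{22}{5}$ ($y{\left(R \right)} = \frac{132}{30} = 132 \cdot \frac{1}{30} = \frac{22}{5}$)
$y{\left(-142 \right)} - v{\left(123 \right)} = \frac{22}{5} - 123^{2} = \frac{22}{5} - 15129 = - \frac{75623}{5}$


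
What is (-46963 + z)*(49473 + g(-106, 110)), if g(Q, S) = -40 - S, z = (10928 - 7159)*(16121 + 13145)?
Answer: 5438185837893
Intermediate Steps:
z = 110303554 (z = 3769*29266 = 110303554)
(-46963 + z)*(49473 + g(-106, 110)) = (-46963 + 110303554)*(49473 + (-40 - 1*110)) = 110256591*(49473 + (-40 - 110)) = 110256591*(49473 - 150) = 110256591*49323 = 5438185837893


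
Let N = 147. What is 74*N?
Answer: 10878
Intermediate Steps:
74*N = 74*147 = 10878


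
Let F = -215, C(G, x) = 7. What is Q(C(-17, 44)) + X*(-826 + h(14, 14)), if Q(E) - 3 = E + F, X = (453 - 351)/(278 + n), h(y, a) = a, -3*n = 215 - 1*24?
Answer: -380287/643 ≈ -591.43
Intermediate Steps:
n = -191/3 (n = -(215 - 1*24)/3 = -(215 - 24)/3 = -⅓*191 = -191/3 ≈ -63.667)
X = 306/643 (X = (453 - 351)/(278 - 191/3) = 102/(643/3) = 102*(3/643) = 306/643 ≈ 0.47589)
Q(E) = -212 + E (Q(E) = 3 + (E - 215) = 3 + (-215 + E) = -212 + E)
Q(C(-17, 44)) + X*(-826 + h(14, 14)) = (-212 + 7) + 306*(-826 + 14)/643 = -205 + (306/643)*(-812) = -205 - 248472/643 = -380287/643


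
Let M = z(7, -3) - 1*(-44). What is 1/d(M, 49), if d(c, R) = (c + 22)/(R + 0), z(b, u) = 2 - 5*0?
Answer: 49/68 ≈ 0.72059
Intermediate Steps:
z(b, u) = 2 (z(b, u) = 2 + 0 = 2)
M = 46 (M = 2 - 1*(-44) = 2 + 44 = 46)
d(c, R) = (22 + c)/R
1/d(M, 49) = 1/((22 + 46)/49) = 1/((1/49)*68) = 1/(68/49) = 49/68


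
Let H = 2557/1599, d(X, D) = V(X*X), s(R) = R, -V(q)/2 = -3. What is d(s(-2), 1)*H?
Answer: 5114/533 ≈ 9.5947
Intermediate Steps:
V(q) = 6 (V(q) = -2*(-3) = 6)
d(X, D) = 6
H = 2557/1599 (H = 2557*(1/1599) = 2557/1599 ≈ 1.5991)
d(s(-2), 1)*H = 6*(2557/1599) = 5114/533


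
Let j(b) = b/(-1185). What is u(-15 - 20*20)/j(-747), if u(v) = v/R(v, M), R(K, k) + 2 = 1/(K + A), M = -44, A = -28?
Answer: 874925/2661 ≈ 328.80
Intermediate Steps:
R(K, k) = -2 + 1/(-28 + K) (R(K, k) = -2 + 1/(K - 28) = -2 + 1/(-28 + K))
u(v) = v*(-28 + v)/(57 - 2*v) (u(v) = v/(((57 - 2*v)/(-28 + v))) = v*((-28 + v)/(57 - 2*v)) = v*(-28 + v)/(57 - 2*v))
j(b) = -b/1185 (j(b) = b*(-1/1185) = -b/1185)
u(-15 - 20*20)/j(-747) = ((-15 - 20*20)*(28 - (-15 - 20*20))/(-57 + 2*(-15 - 20*20)))/((-1/1185*(-747))) = ((-15 - 400)*(28 - (-15 - 400))/(-57 + 2*(-15 - 400)))/(249/395) = -415*(28 - 1*(-415))/(-57 + 2*(-415))*(395/249) = -415*(28 + 415)/(-57 - 830)*(395/249) = -415*443/(-887)*(395/249) = -415*(-1/887)*443*(395/249) = (183845/887)*(395/249) = 874925/2661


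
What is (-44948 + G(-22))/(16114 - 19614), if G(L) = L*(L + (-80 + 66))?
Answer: 1577/125 ≈ 12.616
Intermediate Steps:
G(L) = L*(-14 + L) (G(L) = L*(L - 14) = L*(-14 + L))
(-44948 + G(-22))/(16114 - 19614) = (-44948 - 22*(-14 - 22))/(16114 - 19614) = (-44948 - 22*(-36))/(-3500) = (-44948 + 792)*(-1/3500) = -44156*(-1/3500) = 1577/125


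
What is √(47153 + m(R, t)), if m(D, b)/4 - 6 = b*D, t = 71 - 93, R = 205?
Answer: √29137 ≈ 170.70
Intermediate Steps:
t = -22
m(D, b) = 24 + 4*D*b (m(D, b) = 24 + 4*(b*D) = 24 + 4*(D*b) = 24 + 4*D*b)
√(47153 + m(R, t)) = √(47153 + (24 + 4*205*(-22))) = √(47153 + (24 - 18040)) = √(47153 - 18016) = √29137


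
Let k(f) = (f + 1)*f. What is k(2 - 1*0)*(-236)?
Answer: -1416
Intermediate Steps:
k(f) = f*(1 + f) (k(f) = (1 + f)*f = f*(1 + f))
k(2 - 1*0)*(-236) = ((2 - 1*0)*(1 + (2 - 1*0)))*(-236) = ((2 + 0)*(1 + (2 + 0)))*(-236) = (2*(1 + 2))*(-236) = (2*3)*(-236) = 6*(-236) = -1416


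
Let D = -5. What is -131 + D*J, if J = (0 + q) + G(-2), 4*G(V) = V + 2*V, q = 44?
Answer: -687/2 ≈ -343.50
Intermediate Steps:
G(V) = 3*V/4 (G(V) = (V + 2*V)/4 = (3*V)/4 = 3*V/4)
J = 85/2 (J = (0 + 44) + (¾)*(-2) = 44 - 3/2 = 85/2 ≈ 42.500)
-131 + D*J = -131 - 5*85/2 = -131 - 425/2 = -687/2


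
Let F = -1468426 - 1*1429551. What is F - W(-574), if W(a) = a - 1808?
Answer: -2895595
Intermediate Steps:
W(a) = -1808 + a
F = -2897977 (F = -1468426 - 1429551 = -2897977)
F - W(-574) = -2897977 - (-1808 - 574) = -2897977 - 1*(-2382) = -2897977 + 2382 = -2895595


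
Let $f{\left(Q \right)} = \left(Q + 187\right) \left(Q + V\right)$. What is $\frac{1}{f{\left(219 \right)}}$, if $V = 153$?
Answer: $\frac{1}{151032} \approx 6.6211 \cdot 10^{-6}$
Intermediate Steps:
$f{\left(Q \right)} = \left(153 + Q\right) \left(187 + Q\right)$ ($f{\left(Q \right)} = \left(Q + 187\right) \left(Q + 153\right) = \left(187 + Q\right) \left(153 + Q\right) = \left(153 + Q\right) \left(187 + Q\right)$)
$\frac{1}{f{\left(219 \right)}} = \frac{1}{28611 + 219^{2} + 340 \cdot 219} = \frac{1}{28611 + 47961 + 74460} = \frac{1}{151032}$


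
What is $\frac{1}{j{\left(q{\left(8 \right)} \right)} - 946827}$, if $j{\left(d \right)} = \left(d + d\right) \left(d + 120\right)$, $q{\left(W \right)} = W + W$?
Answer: $- \frac{1}{942475} \approx -1.061 \cdot 10^{-6}$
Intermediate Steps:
$q{\left(W \right)} = 2 W$
$j{\left(d \right)} = 2 d \left(120 + d\right)$
$\frac{1}{j{\left(q{\left(8 \right)} \right)} - 946827} = \frac{1}{2 \cdot 2 \cdot 8 \left(120 + 2 \cdot 8\right) - 946827} = \frac{1}{2 \cdot 16 \left(120 + 16\right) - 946827} = \frac{1}{2 \cdot 16 \cdot 136 - 946827} = \frac{1}{4352 - 946827} = \frac{1}{-942475} = - \frac{1}{942475}$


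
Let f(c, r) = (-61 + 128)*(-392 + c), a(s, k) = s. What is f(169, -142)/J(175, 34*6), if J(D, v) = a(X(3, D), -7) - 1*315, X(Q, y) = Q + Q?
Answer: 14941/309 ≈ 48.353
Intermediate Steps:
X(Q, y) = 2*Q
f(c, r) = -26264 + 67*c (f(c, r) = 67*(-392 + c) = -26264 + 67*c)
J(D, v) = -309 (J(D, v) = 2*3 - 1*315 = 6 - 315 = -309)
f(169, -142)/J(175, 34*6) = (-26264 + 67*169)/(-309) = (-26264 + 11323)*(-1/309) = -14941*(-1/309) = 14941/309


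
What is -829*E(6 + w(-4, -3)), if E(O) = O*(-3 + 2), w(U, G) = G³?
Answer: -17409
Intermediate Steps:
E(O) = -O (E(O) = O*(-1) = -O)
-829*E(6 + w(-4, -3)) = -(-829)*(6 + (-3)³) = -(-829)*(6 - 27) = -(-829)*(-21) = -829*21 = -17409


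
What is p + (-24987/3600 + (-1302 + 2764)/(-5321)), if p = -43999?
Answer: -16528734577/375600 ≈ -44006.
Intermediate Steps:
p + (-24987/3600 + (-1302 + 2764)/(-5321)) = -43999 + (-24987/3600 + (-1302 + 2764)/(-5321)) = -43999 + (-24987*1/3600 + 1462*(-1/5321)) = -43999 + (-8329/1200 - 86/313) = -43999 - 2710177/375600 = -16528734577/375600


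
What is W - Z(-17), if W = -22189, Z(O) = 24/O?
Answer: -377189/17 ≈ -22188.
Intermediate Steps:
W - Z(-17) = -22189 - 24/(-17) = -22189 - 24*(-1)/17 = -22189 - 1*(-24/17) = -22189 + 24/17 = -377189/17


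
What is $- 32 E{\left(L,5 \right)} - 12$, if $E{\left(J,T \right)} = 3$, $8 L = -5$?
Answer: $-108$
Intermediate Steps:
$L = - \frac{5}{8}$ ($L = \frac{1}{8} \left(-5\right) = - \frac{5}{8} \approx -0.625$)
$- 32 E{\left(L,5 \right)} - 12 = \left(-32\right) 3 - 12 = -96 - 12 = -108$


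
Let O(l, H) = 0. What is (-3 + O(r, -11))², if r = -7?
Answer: 9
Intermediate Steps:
(-3 + O(r, -11))² = (-3 + 0)² = (-3)² = 9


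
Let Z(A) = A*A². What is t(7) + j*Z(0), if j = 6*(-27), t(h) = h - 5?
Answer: 2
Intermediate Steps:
t(h) = -5 + h
j = -162
Z(A) = A³
t(7) + j*Z(0) = (-5 + 7) - 162*0³ = 2 - 162*0 = 2 + 0 = 2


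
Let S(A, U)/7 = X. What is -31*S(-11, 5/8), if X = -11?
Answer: 2387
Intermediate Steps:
S(A, U) = -77 (S(A, U) = 7*(-11) = -77)
-31*S(-11, 5/8) = -31*(-77) = 2387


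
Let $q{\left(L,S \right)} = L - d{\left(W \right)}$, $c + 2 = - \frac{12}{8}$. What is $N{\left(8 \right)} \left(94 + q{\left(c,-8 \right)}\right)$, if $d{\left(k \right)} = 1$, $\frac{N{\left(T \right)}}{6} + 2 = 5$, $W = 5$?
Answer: $1611$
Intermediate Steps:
$N{\left(T \right)} = 18$ ($N{\left(T \right)} = -12 + 6 \cdot 5 = -12 + 30 = 18$)
$c = - \frac{7}{2}$ ($c = -2 - \frac{12}{8} = -2 - \frac{3}{2} = - \frac{7}{2} \approx -3.5$)
$q{\left(L,S \right)} = -1 + L$ ($q{\left(L,S \right)} = L - 1 = -1 + L$)
$N{\left(8 \right)} \left(94 + q{\left(c,-8 \right)}\right) = 18 \left(94 - \frac{9}{2}\right) = 18 \cdot \frac{179}{2} = 1611$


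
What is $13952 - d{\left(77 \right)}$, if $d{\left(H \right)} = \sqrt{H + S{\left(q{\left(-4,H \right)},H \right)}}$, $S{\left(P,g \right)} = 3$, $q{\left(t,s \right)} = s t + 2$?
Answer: $13952 - 4 \sqrt{5} \approx 13943.0$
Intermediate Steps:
$q{\left(t,s \right)} = 2 + s t$
$d{\left(H \right)} = \sqrt{3 + H}$ ($d{\left(H \right)} = \sqrt{H + 3} = \sqrt{3 + H}$)
$13952 - d{\left(77 \right)} = 13952 - \sqrt{3 + 77} = 13952 - \sqrt{80} = 13952 - 4 \sqrt{5}$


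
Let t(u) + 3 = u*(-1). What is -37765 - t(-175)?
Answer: -37937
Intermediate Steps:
t(u) = -3 - u (t(u) = -3 + u*(-1) = -3 - u)
-37765 - t(-175) = -37765 - (-3 - 1*(-175)) = -37765 - (-3 + 175) = -37765 - 1*172 = -37765 - 172 = -37937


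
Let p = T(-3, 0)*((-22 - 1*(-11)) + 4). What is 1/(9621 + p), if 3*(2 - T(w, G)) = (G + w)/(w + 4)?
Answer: 1/9600 ≈ 0.00010417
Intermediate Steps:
T(w, G) = 2 - (G + w)/(3*(4 + w)) (T(w, G) = 2 - (G + w)/(3*(w + 4)) = 2 - (G + w)/(3*(4 + w)))
p = -21 (p = ((24 - 1*0 + 5*(-3))/(3*(4 - 3)))*((-22 - 1*(-11)) + 4) = ((⅓)*(24 + 0 - 15)/1)*((-22 + 11) + 4) = ((⅓)*1*9)*(-11 + 4) = 3*(-7) = -21)
1/(9621 + p) = 1/(9621 - 21) = 1/9600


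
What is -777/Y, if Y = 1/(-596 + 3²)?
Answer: 456099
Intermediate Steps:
Y = -1/587 (Y = 1/(-596 + 9) = 1/(-587) = -1/587 ≈ -0.0017036)
-777/Y = -777/(-1/587) = -777*(-587) = 456099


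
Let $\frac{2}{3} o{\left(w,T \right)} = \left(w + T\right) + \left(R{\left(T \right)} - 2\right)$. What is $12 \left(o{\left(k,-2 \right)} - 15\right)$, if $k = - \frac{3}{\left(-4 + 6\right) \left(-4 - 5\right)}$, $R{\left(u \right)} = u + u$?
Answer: $-321$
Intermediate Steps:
$R{\left(u \right)} = 2 u$
$k = \frac{1}{6}$ ($k = - \frac{3}{2 \left(-9\right)} = - \frac{3}{-18} = \left(-3\right) \left(- \frac{1}{18}\right) = \frac{1}{6} \approx 0.16667$)
$o{\left(w,T \right)} = -3 + \frac{3 w}{2} + \frac{9 T}{2}$ ($o{\left(w,T \right)} = \frac{3 \left(\left(w + T\right) + \left(2 T - 2\right)\right)}{2} = \frac{3 \left(\left(T + w\right) + \left(-2 + 2 T\right)\right)}{2} = \frac{3 \left(-2 + w + 3 T\right)}{2} = -3 + \frac{3 w}{2} + \frac{9 T}{2}$)
$12 \left(o{\left(k,-2 \right)} - 15\right) = 12 \left(\left(-3 + \frac{3}{2} \cdot \frac{1}{6} + \frac{9}{2} \left(-2\right)\right) - 15\right) = 12 \left(\left(-3 + \frac{1}{4} - 9\right) - 15\right) = 12 \left(- \frac{47}{4} - 15\right) = 12 \left(- \frac{107}{4}\right) = -321$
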